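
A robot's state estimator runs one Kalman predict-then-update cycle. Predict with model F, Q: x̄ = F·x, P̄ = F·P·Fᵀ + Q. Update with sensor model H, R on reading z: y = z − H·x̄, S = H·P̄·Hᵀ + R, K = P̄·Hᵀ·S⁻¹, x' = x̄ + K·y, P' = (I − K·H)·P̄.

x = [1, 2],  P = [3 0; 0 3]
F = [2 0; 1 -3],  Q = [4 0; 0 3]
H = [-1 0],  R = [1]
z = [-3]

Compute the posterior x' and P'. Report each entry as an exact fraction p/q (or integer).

x̄ = F·x = [2, -5]
P̄ = F·P·Fᵀ + Q = [16 6; 6 33]
y = z − H·x̄ = [-1]
S = H·P̄·Hᵀ + R = [17]
K = P̄·Hᵀ·S⁻¹ = [-16/17; -6/17]
x' = x̄ + K·y = [50/17, -79/17]
P' = (I − K·H)·P̄ = [16/17 6/17; 6/17 525/17]

x' = [50/17, -79/17]
P' = [16/17 6/17; 6/17 525/17]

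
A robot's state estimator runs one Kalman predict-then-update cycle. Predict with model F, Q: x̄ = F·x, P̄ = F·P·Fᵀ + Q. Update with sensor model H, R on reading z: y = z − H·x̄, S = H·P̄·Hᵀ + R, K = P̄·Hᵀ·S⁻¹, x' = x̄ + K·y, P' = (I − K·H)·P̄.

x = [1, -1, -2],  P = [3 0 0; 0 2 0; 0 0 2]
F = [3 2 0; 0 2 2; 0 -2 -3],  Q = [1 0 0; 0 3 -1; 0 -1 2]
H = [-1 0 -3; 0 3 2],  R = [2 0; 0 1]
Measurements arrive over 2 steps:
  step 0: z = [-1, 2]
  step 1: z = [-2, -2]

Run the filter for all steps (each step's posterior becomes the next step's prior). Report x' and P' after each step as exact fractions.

step 0: x̄ = F·x = [1, -6, 8]
step 0: P̄ = F·P·Fᵀ + Q = [36 8 -8; 8 19 -21; -8 -21 28]
step 0: y = z − H·x̄ = [24, 4]
step 0: S = H·P̄·Hᵀ + R = [242 13; 13 32]
step 0: K = P̄·Hᵀ·S⁻¹ = [-488/7575 2092/7575; 313/1515 583/1515; -2341/7575 -706/7575]
step 0: x' = x̄ + K·y = [4231/7575, 754/1515, 1592/7575]
step 0: P' = (I − K·H)·P̄ = [250108/7575 11212/1515 -83044/7575; 11212/1515 565/303 -3946/1515; -83044/7575 -3946/1515 29242/7575]
step 1: x̄ = F·x = [20233/7575, 10724/7575, -12316/7575]
step 1: P̄ = F·P·Fᵀ + Q = [2987767/7575 -184324/7575 472916/7575; -184324/7575 38353/7575 -42227/7575; 472916/7575 -42227/7575 98068/7575]
step 1: y = z − H·x̄ = [-6373/1515, -4538/1515]
step 1: S = H·P̄·Hᵀ + R = [268921/303 -24049/303; -24049/303 9532/303]
step 1: K = P̄·Hᵀ·S⁻¹ = [-21488456/32755785 -42769/6551157; 2442587/32755785 2073886/6551157; -3724003/32755785 30289/6551157]
step 1: x' = x̄ + K·y = [892626793/163778925, 25186559/163778925, -190225201/163778925]
step 1: P' = (I − K·H)·P̄ = [2152779497/163778925 430286911/163778925 -645964979/163778925; 430286911/163778925 118329668/163778925 -151570927/163778925; -645964979/163778925 -151570927/163778925 227735003/163778925]

step 0: x' = [4231/7575, 754/1515, 1592/7575], P' = [250108/7575 11212/1515 -83044/7575; 11212/1515 565/303 -3946/1515; -83044/7575 -3946/1515 29242/7575]
step 1: x' = [892626793/163778925, 25186559/163778925, -190225201/163778925], P' = [2152779497/163778925 430286911/163778925 -645964979/163778925; 430286911/163778925 118329668/163778925 -151570927/163778925; -645964979/163778925 -151570927/163778925 227735003/163778925]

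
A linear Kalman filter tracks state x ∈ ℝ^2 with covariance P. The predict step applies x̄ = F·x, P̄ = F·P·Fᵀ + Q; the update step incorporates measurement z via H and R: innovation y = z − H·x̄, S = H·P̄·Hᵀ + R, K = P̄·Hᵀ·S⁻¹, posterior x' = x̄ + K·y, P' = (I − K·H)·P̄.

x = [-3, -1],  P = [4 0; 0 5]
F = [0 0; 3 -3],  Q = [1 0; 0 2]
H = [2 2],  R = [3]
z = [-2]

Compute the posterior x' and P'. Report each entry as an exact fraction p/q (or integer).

x' = [20/339, -374/339]
P' = [335/339 -332/339; -332/339 581/339]

x̄ = F·x = [0, -6]
P̄ = F·P·Fᵀ + Q = [1 0; 0 83]
y = z − H·x̄ = [10]
S = H·P̄·Hᵀ + R = [339]
K = P̄·Hᵀ·S⁻¹ = [2/339; 166/339]
x' = x̄ + K·y = [20/339, -374/339]
P' = (I − K·H)·P̄ = [335/339 -332/339; -332/339 581/339]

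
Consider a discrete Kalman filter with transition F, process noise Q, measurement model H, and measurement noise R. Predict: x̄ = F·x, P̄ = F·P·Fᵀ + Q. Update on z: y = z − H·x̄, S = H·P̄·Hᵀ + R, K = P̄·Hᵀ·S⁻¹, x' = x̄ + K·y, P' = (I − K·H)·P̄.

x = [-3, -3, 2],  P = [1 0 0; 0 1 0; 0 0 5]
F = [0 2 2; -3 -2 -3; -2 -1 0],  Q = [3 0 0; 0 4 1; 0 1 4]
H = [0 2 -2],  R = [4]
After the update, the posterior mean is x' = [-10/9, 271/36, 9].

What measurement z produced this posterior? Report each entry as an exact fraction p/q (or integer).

x̄ = F·x = [-2, 9, 9]
P̄ = F·P·Fᵀ + Q = [27 -34 -2; -34 62 9; -2 9 9]
S = H·P̄·Hᵀ + R = [216]
K = P̄·Hᵀ·S⁻¹ = [-8/27; 53/108; 0]
x' − x̄ = [8/9, -53/36, 0] = K·y
y = (KᵀK)⁻¹·Kᵀ·(x' − x̄) = [-3]
z = y + H·x̄ = [-3] + [0] = [-3]

z = [-3]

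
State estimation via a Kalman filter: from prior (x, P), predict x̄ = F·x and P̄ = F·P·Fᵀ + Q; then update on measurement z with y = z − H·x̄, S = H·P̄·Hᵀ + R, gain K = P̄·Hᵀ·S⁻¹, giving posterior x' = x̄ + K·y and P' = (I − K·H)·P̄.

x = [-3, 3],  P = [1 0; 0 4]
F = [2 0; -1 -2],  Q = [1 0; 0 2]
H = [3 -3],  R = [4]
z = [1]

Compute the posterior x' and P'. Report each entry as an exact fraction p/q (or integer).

x̄ = F·x = [-6, -3]
P̄ = F·P·Fᵀ + Q = [5 -2; -2 19]
y = z − H·x̄ = [10]
S = H·P̄·Hᵀ + R = [256]
K = P̄·Hᵀ·S⁻¹ = [21/256; -63/256]
x' = x̄ + K·y = [-663/128, -699/128]
P' = (I − K·H)·P̄ = [839/256 811/256; 811/256 895/256]

x' = [-663/128, -699/128]
P' = [839/256 811/256; 811/256 895/256]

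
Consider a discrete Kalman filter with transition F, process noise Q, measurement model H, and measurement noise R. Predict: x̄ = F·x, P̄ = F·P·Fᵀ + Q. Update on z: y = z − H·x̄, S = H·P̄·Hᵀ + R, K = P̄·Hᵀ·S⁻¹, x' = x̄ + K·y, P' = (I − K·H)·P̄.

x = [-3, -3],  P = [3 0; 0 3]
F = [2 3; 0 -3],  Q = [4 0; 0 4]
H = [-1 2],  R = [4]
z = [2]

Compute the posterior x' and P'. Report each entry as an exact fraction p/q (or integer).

x' = [-38/9, -8/9]
P' = [2588/279 1100/279; 1100/279 728/279]

x̄ = F·x = [-15, 9]
P̄ = F·P·Fᵀ + Q = [43 -27; -27 31]
y = z − H·x̄ = [-31]
S = H·P̄·Hᵀ + R = [279]
K = P̄·Hᵀ·S⁻¹ = [-97/279; 89/279]
x' = x̄ + K·y = [-38/9, -8/9]
P' = (I − K·H)·P̄ = [2588/279 1100/279; 1100/279 728/279]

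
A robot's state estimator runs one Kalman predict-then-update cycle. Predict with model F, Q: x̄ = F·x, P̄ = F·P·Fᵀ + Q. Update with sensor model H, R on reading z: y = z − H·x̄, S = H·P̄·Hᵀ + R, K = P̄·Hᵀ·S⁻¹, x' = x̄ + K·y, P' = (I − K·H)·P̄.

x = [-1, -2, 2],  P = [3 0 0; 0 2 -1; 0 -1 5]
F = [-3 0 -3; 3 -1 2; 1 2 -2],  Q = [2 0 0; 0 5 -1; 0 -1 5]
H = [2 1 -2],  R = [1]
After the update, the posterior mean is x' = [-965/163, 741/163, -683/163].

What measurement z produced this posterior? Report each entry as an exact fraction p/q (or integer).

x̄ = F·x = [-3, 3, -9]
P̄ = F·P·Fᵀ + Q = [74 -60 27; -60 58 -22; 27 -22 44]
S = H·P̄·Hᵀ + R = [163]
K = P̄·Hᵀ·S⁻¹ = [34/163; -18/163; -56/163]
x' − x̄ = [-476/163, 252/163, 784/163] = K·y
y = (KᵀK)⁻¹·Kᵀ·(x' − x̄) = [-14]
z = y + H·x̄ = [-14] + [15] = [1]

z = [1]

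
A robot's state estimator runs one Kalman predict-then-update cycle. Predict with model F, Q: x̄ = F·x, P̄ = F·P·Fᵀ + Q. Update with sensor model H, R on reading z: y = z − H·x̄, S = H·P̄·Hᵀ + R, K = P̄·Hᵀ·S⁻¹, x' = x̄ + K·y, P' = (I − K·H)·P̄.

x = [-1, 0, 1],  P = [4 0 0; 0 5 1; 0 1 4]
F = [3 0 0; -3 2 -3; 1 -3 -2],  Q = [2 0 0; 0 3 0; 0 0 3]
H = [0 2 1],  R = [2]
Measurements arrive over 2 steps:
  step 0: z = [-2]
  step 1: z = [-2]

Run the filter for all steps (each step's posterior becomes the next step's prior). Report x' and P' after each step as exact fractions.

step 0: x' = [-573/181, 153/362, -516/181], P' = [5078/181 -1926/181 3792/181; -1926/181 6637/362 -6484/181; 3792/181 -6484/181 13022/181]
step 1: x' = [-4086359/928745, -4222889/2786235, 967678/928745], P' = [126183376/928745 -27742058/928745 55253508/928745; -27742058/928745 24903697/2786235 -15679074/928745; 55253508/928745 -15679074/928745 31368374/928745]

step 0: x̄ = F·x = [-3, 0, -3]
step 0: P̄ = F·P·Fᵀ + Q = [38 -36 12; -36 83 -13; 12 -13 80]
step 0: y = z − H·x̄ = [1]
step 0: S = H·P̄·Hᵀ + R = [362]
step 0: K = P̄·Hᵀ·S⁻¹ = [-30/181; 153/362; 27/181]
step 0: x' = x̄ + K·y = [-573/181, 153/362, -516/181]
step 0: P' = (I − K·H)·P̄ = [5078/181 -1926/181 3792/181; -1926/181 6637/362 -6484/181; 3792/181 -6484/181 13022/181]
step 1: x̄ = F·x = [-1719/181, 3420/181, 459/362]
step 1: P̄ = F·P·Fᵀ + Q = [46064/181 -91386/181 9816/181; -91386/181 345893/181 757/181; 9816/181 757/181 12311/362]
step 1: y = z − H·x̄ = [-14863/362]
step 1: S = H·P̄·Hᵀ + R = [2786235/362]
step 1: K = P̄·Hᵀ·S⁻¹ = [-115304/928745; 1385086/2786235; 5113/928745]
step 1: x' = x̄ + K·y = [-4086359/928745, -4222889/2786235, 967678/928745]
step 1: P' = (I − K·H)·P̄ = [126183376/928745 -27742058/928745 55253508/928745; -27742058/928745 24903697/2786235 -15679074/928745; 55253508/928745 -15679074/928745 31368374/928745]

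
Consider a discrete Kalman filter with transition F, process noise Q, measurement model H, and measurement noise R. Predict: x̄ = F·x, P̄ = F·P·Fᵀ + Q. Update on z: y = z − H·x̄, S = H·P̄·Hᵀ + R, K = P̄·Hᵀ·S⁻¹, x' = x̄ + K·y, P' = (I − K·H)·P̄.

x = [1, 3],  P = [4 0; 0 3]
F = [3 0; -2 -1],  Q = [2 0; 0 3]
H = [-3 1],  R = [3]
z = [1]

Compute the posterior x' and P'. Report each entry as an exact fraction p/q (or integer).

x̄ = F·x = [3, -5]
P̄ = F·P·Fᵀ + Q = [38 -24; -24 22]
y = z − H·x̄ = [15]
S = H·P̄·Hᵀ + R = [511]
K = P̄·Hᵀ·S⁻¹ = [-138/511; 94/511]
x' = x̄ + K·y = [-537/511, -1145/511]
P' = (I − K·H)·P̄ = [374/511 708/511; 708/511 2406/511]

x' = [-537/511, -1145/511]
P' = [374/511 708/511; 708/511 2406/511]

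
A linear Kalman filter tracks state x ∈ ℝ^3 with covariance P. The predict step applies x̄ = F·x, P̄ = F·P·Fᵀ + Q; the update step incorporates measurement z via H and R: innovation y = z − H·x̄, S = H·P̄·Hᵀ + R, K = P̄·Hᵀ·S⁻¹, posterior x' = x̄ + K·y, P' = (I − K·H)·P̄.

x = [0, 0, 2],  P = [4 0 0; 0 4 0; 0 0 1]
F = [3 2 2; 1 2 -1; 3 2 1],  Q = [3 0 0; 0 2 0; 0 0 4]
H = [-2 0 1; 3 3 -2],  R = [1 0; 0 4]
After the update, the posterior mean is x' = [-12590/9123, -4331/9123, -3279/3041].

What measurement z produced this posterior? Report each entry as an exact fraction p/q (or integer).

x̄ = F·x = [4, -2, 2]
P̄ = F·P·Fᵀ + Q = [59 26 54; 26 23 27; 54 27 57]
S = H·P̄·Hᵀ + R = [78 -165; -165 466]
K = P̄·Hᵀ·S⁻¹ = [-5569/9123 302/3041; 3695/9123 1043/3041; -827/3041 549/3041]
x' − x̄ = [-49082/9123, 13915/9123, -9361/3041] = K·y
y = (KᵀK)⁻¹·Kᵀ·(x' − x̄) = [8, -5]
z = y + H·x̄ = [8, -5] + [-6, 2] = [2, -3]

z = [2, -3]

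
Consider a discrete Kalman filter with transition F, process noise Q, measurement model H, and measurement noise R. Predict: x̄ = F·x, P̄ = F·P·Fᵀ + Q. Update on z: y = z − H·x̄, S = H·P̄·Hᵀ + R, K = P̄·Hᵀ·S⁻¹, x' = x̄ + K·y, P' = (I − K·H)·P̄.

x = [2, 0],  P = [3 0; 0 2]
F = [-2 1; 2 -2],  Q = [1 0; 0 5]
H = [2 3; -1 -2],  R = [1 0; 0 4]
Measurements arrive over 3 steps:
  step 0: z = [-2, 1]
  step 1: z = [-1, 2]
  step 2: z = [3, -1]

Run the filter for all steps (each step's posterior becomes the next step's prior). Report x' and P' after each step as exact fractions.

step 0: x̄ = F·x = [-4, 4]
step 0: P̄ = F·P·Fᵀ + Q = [15 -16; -16 25]
step 0: y = z − H·x̄ = [-6, 5]
step 0: S = H·P̄·Hᵀ + R = [94 -68; -68 55]
step 0: K = P̄·Hᵀ·S⁻¹ = [83/273 187/273; 53/546 -136/273]
step 0: x' = x̄ + K·y = [-655/273, 253/273]
step 0: P' = (I − K·H)·P̄ = [2410/273 -1579/273; -1579/273 2123/546]
step 1: x̄ = F·x = [521/91, -1816/273]
step 1: P̄ = F·P·Fᵀ + Q = [11527/182 -7079/91; -7079/91 27883/273]
step 1: y = z − H·x̄ = [683/91, -1523/273]
step 1: S = H·P̄·Hᵀ + R = [21846/91 -17740/91; -17740/91 89933/546]
step 1: K = P̄·Hᵀ·S⁻¹ = [111325/419949 122317/139983; 101555/839898 -87458/139983]
step 1: x' = x̄ + K·y = [132527/46661, -210817/93322]
step 1: P' = (I − K·H)·P̄ = [4626062/419949 -3046933/419949; -3046933/419949 4096429/839898]
step 2: x̄ = F·x = [-740925/93322, 475871/46661]
step 2: P̄ = F·P·Fᵀ + Q = [66320287/839898 -4542475/46661; -4542475/46661 5908035/46661]
step 2: y = z − H·x̄ = [-546705/46661, 1069237/93322]
step 2: S = H·P̄·Hᵀ + R = [121024058/419949 -99178252/419949; -99178252/419949 168000199/839898]
step 2: K = P̄·Hᵀ·S⁻¹ = [212085943/785112583 704692549/785112583; 184627065/1570225166 -502854450/785112583]
step 2: x' = x̄ + K·y = [-644254136/785112583, 2327800451/1570225166]
step 2: P' = (I − K·H)·P̄ = [8880482474/785112583 -5849626335/785112583; -5849626335/785112583 7861044135/1570225166]

step 0: x' = [-655/273, 253/273], P' = [2410/273 -1579/273; -1579/273 2123/546]
step 1: x' = [132527/46661, -210817/93322], P' = [4626062/419949 -3046933/419949; -3046933/419949 4096429/839898]
step 2: x' = [-644254136/785112583, 2327800451/1570225166], P' = [8880482474/785112583 -5849626335/785112583; -5849626335/785112583 7861044135/1570225166]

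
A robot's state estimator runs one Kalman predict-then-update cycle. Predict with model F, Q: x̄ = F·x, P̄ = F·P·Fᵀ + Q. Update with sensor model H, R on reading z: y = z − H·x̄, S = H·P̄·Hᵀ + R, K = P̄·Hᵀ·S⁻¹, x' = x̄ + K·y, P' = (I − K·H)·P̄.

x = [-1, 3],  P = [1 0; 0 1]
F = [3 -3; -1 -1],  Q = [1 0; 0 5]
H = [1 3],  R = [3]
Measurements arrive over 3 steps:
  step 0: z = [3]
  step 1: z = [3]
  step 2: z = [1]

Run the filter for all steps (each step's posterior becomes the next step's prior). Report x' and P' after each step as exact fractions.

step 0: x̄ = F·x = [-12, -2]
step 0: P̄ = F·P·Fᵀ + Q = [19 0; 0 7]
step 0: y = z − H·x̄ = [21]
step 0: S = H·P̄·Hᵀ + R = [85]
step 0: K = P̄·Hᵀ·S⁻¹ = [19/85; 21/85]
step 0: x' = x̄ + K·y = [-621/85, 271/85]
step 0: P' = (I − K·H)·P̄ = [1254/85 -399/85; -399/85 154/85]
step 1: x̄ = F·x = [-2676/85, 70/17]
step 1: P̄ = F·P·Fᵀ + Q = [19939/85 -660/17; -660/17 207/17]
step 1: y = z − H·x̄ = [1881/85]
step 1: S = H·P̄·Hᵀ + R = [9709/85]
step 1: K = P̄·Hᵀ·S⁻¹ = [10039/9709; -195/9709]
step 1: x' = x̄ + K·y = [-4395/511, 1877/511]
step 1: P' = (I − K·H)·P̄ = [1091838/9709 -353907/9709; -353907/9709 117774/9709]
step 2: x̄ = F·x = [-2688/73, 2518/511]
step 2: P̄ = F·P·Fᵀ + Q = [2466649/1387 -417456/1387; -417456/1387 550343/9709]
step 2: y = z − H·x̄ = [11773/511]
step 2: S = H·P̄·Hᵀ + R = [4715605/9709]
step 2: K = P̄·Hᵀ·S⁻¹ = [8499967/4715605; -1271163/4715605]
step 2: x' = x̄ + K·y = [363841/77305, -99179/77305]
step 2: P' = (I − K·H)·P̄ = [944768514/4715605 -306422871/4715605; -306422871/4715605 100869794/4715605]

step 0: x' = [-621/85, 271/85], P' = [1254/85 -399/85; -399/85 154/85]
step 1: x' = [-4395/511, 1877/511], P' = [1091838/9709 -353907/9709; -353907/9709 117774/9709]
step 2: x' = [363841/77305, -99179/77305], P' = [944768514/4715605 -306422871/4715605; -306422871/4715605 100869794/4715605]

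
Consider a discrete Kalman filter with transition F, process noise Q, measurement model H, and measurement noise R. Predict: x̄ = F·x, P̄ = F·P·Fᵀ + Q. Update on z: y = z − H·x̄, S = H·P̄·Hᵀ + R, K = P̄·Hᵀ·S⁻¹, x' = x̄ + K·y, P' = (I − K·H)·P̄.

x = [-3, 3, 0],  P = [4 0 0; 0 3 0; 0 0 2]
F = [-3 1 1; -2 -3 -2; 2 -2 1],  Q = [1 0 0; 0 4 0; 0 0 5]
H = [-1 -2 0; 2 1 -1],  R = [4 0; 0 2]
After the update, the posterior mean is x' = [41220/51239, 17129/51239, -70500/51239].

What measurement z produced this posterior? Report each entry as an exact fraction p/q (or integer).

x̄ = F·x = [12, -3, -12]
P̄ = F·P·Fᵀ + Q = [42 11 -28; 11 55 -2; -28 -2 35]
S = H·P̄·Hᵀ + R = [310 -281; -281 420]
K = P̄·Hᵀ·S⁻¹ = [7683/51239 20146/51239; -28621/51239 -9511/51239; -12693/51239 -19838/51239]
x' − x̄ = [-573648/51239, 170846/51239, 544368/51239] = K·y
y = (KᵀK)⁻¹·Kᵀ·(x' − x̄) = [4, -30]
z = y + H·x̄ = [4, -30] + [-6, 33] = [-2, 3]

z = [-2, 3]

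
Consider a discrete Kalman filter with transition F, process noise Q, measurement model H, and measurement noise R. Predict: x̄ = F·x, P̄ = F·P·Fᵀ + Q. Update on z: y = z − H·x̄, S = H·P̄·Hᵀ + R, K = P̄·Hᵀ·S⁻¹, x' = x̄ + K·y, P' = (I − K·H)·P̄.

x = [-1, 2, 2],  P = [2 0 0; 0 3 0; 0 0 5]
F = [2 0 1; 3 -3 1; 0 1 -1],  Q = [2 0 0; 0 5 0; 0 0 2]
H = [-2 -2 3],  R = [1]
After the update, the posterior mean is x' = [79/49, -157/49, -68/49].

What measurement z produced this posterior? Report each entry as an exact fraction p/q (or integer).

x̄ = F·x = [0, -7, 0]
P̄ = F·P·Fᵀ + Q = [15 17 -5; 17 55 -14; -5 -14 10]
S = H·P̄·Hᵀ + R = [735]
K = P̄·Hᵀ·S⁻¹ = [-79/735; -62/245; 68/735]
x' − x̄ = [79/49, 186/49, -68/49] = K·y
y = (KᵀK)⁻¹·Kᵀ·(x' − x̄) = [-15]
z = y + H·x̄ = [-15] + [14] = [-1]

z = [-1]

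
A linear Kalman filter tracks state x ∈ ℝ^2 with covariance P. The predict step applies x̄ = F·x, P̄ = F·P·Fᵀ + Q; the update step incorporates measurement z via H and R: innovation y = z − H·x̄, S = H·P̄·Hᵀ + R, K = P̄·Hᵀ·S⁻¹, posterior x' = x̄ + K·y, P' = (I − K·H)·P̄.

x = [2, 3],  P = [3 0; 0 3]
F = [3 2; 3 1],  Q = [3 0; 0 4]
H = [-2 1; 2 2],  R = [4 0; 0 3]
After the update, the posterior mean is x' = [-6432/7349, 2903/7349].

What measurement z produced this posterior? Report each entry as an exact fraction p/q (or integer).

z = [3, -1]

x̄ = F·x = [12, 9]
P̄ = F·P·Fᵀ + Q = [42 33; 33 34]
S = H·P̄·Hᵀ + R = [74 -166; -166 571]
K = P̄·Hᵀ·S⁻¹ = [-4221/14698 1317/7349; 1986/7349 2302/7349]
x' − x̄ = [-94620/7349, -63238/7349] = K·y
y = (KᵀK)⁻¹·Kᵀ·(x' − x̄) = [18, -43]
z = y + H·x̄ = [18, -43] + [-15, 42] = [3, -1]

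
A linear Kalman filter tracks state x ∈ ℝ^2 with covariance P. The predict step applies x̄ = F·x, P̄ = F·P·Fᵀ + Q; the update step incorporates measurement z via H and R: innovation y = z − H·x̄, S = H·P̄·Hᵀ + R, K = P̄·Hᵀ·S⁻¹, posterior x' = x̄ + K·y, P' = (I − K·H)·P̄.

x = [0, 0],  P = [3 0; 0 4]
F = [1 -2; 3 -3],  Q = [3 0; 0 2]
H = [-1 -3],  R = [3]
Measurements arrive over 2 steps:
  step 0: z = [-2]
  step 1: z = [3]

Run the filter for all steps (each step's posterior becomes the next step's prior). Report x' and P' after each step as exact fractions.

step 0: x̄ = F·x = [0, 0]
step 0: P̄ = F·P·Fᵀ + Q = [22 33; 33 65]
step 0: y = z − H·x̄ = [-2]
step 0: S = H·P̄·Hᵀ + R = [808]
step 0: K = P̄·Hᵀ·S⁻¹ = [-121/808; -57/202]
step 0: x' = x̄ + K·y = [121/404, 57/101]
step 0: P' = (I − K·H)·P̄ = [3135/808 -231/202; -231/202 67/101]
step 1: x̄ = F·x = [-335/404, -321/404]
step 1: P̄ = F·P·Fᵀ + Q = [11399/808 20937/808; 20937/808 51287/808]
step 1: y = z − H·x̄ = [-43/202]
step 1: S = H·P̄·Hᵀ + R = [150257/202]
step 1: K = P̄·Hᵀ·S⁻¹ = [-37105/300514; -87399/300514]
step 1: x' = x̄ + K·y = [-120645/150257, -110085/150257]
step 1: P' = (I − K·H)·P̄ = [1663359/601028 -480243/601028; -480243/601028 334879/601028]

step 0: x' = [121/404, 57/101], P' = [3135/808 -231/202; -231/202 67/101]
step 1: x' = [-120645/150257, -110085/150257], P' = [1663359/601028 -480243/601028; -480243/601028 334879/601028]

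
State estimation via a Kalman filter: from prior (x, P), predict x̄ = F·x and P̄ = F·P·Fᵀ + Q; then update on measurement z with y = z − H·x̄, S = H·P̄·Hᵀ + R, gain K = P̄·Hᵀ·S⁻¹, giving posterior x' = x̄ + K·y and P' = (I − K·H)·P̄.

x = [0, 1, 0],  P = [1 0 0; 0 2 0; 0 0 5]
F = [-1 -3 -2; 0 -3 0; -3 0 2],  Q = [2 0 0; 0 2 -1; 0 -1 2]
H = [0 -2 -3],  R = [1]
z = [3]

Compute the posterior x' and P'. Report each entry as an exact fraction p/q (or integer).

x' = [-363/116, -311/116, 91/116]
P' = [4681/116 2273/116 -1517/116; 2273/116 5591/348 -3715/348; -1517/116 -3715/348 2507/348]

x̄ = F·x = [-3, -3, 0]
P̄ = F·P·Fᵀ + Q = [41 18 -17; 18 20 -1; -17 -1 31]
y = z − H·x̄ = [-3]
S = H·P̄·Hᵀ + R = [348]
K = P̄·Hᵀ·S⁻¹ = [5/116; -37/348; -91/348]
x' = x̄ + K·y = [-363/116, -311/116, 91/116]
P' = (I − K·H)·P̄ = [4681/116 2273/116 -1517/116; 2273/116 5591/348 -3715/348; -1517/116 -3715/348 2507/348]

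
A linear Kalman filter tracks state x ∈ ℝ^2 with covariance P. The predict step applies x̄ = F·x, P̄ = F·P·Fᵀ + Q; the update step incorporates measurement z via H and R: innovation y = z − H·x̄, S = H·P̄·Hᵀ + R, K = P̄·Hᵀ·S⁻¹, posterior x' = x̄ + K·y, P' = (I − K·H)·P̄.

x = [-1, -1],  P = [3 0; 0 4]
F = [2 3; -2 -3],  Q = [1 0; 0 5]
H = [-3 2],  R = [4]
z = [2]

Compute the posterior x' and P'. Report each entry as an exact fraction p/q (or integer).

x̄ = F·x = [-5, 5]
P̄ = F·P·Fᵀ + Q = [49 -48; -48 53]
y = z − H·x̄ = [-23]
S = H·P̄·Hᵀ + R = [1233]
K = P̄·Hᵀ·S⁻¹ = [-27/137; 250/1233]
x' = x̄ + K·y = [-64/137, 415/1233]
P' = (I − K·H)·P̄ = [152/137 174/137; 174/137 2849/1233]

x' = [-64/137, 415/1233]
P' = [152/137 174/137; 174/137 2849/1233]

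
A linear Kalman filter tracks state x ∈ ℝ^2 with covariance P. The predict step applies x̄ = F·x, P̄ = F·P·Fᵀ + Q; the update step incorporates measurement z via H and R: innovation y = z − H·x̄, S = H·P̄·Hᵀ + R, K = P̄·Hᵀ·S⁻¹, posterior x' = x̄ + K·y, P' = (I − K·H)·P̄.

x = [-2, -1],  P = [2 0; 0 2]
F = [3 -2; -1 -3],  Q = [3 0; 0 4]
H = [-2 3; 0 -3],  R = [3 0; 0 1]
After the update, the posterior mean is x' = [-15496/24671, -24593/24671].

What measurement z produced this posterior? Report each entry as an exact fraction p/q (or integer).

x̄ = F·x = [-4, 5]
P̄ = F·P·Fᵀ + Q = [29 6; 6 24]
S = H·P̄·Hᵀ + R = [263 -180; -180 217]
K = P̄·Hᵀ·S⁻¹ = [-11920/24671 -11934/24671; 60/24671 -8136/24671]
x' − x̄ = [83188/24671, -147948/24671] = K·y
y = (KᵀK)⁻¹·Kᵀ·(x' − x̄) = [-25, 18]
z = y + H·x̄ = [-25, 18] + [23, -15] = [-2, 3]

z = [-2, 3]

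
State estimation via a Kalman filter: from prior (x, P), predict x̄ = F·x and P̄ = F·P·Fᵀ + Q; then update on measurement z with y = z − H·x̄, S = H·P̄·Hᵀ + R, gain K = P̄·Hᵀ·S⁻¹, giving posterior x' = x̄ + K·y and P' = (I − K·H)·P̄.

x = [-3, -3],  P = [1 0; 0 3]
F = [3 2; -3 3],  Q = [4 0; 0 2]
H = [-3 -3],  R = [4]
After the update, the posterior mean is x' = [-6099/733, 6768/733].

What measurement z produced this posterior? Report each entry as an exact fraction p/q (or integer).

z = [-3]

x̄ = F·x = [-15, 0]
P̄ = F·P·Fᵀ + Q = [25 9; 9 38]
S = H·P̄·Hᵀ + R = [733]
K = P̄·Hᵀ·S⁻¹ = [-102/733; -141/733]
x' − x̄ = [4896/733, 6768/733] = K·y
y = (KᵀK)⁻¹·Kᵀ·(x' − x̄) = [-48]
z = y + H·x̄ = [-48] + [45] = [-3]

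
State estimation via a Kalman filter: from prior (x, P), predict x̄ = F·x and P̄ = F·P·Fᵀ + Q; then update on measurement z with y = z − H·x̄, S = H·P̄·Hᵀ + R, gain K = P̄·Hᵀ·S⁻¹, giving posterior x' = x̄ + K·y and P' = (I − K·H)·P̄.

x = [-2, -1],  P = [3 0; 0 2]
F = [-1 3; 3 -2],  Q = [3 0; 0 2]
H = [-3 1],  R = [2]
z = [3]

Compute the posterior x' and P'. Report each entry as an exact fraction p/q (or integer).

x' = [-251/127, -1124/381]
P' = [165/127 433/127; 433/127 4097/381]

x̄ = F·x = [-1, -4]
P̄ = F·P·Fᵀ + Q = [24 -21; -21 37]
y = z − H·x̄ = [4]
S = H·P̄·Hᵀ + R = [381]
K = P̄·Hᵀ·S⁻¹ = [-31/127; 100/381]
x' = x̄ + K·y = [-251/127, -1124/381]
P' = (I − K·H)·P̄ = [165/127 433/127; 433/127 4097/381]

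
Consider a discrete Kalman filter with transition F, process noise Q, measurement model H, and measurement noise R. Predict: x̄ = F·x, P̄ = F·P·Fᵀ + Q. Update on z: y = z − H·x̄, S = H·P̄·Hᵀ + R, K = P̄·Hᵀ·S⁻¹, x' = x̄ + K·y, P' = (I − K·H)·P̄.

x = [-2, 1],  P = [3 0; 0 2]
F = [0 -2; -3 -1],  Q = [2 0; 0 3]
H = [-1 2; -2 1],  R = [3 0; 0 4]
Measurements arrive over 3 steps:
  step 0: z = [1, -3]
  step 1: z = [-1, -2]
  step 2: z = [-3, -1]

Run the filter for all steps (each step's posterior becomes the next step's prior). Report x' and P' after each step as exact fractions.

step 0: x' = [1428/851, 1099/851], P' = [1474/851 1076/851; 1076/851 1312/851]
step 1: x' = [93216/235415, -626498/1177075], P' = [76106/47083 289892/235415; 289892/235415 1815044/1177075]
step 2: x' = [-836270/140388877, -204021589/140388877], P' = [2499459346/1544277647 1904618180/1544277647; 1904618180/1544277647 2381655124/1544277647]

step 0: x̄ = F·x = [-2, 5]
step 0: P̄ = F·P·Fᵀ + Q = [10 4; 4 32]
step 0: y = z − H·x̄ = [-11, -12]
step 0: S = H·P̄·Hᵀ + R = [125 64; 64 60]
step 0: K = P̄·Hᵀ·S⁻¹ = [226/851 -468/851; 516/851 -210/851]
step 0: x' = x̄ + K·y = [1428/851, 1099/851]
step 0: P' = (I − K·H)·P̄ = [1474/851 1076/851; 1076/851 1312/851]
step 1: x̄ = F·x = [-2198/851, -5383/851]
step 1: P̄ = F·P·Fᵀ + Q = [6950/851 9080/851; 9080/851 23587/851]
step 1: y = z − H·x̄ = [7717/851, -715/851]
step 1: S = H·P̄·Hᵀ + R = [67531/851 15674/851; 15674/851 18471/851]
step 1: K = P̄·Hᵀ·S⁻¹ = [66418/235415 -117792/235415; 726876/1177075 -270969/1177075]
step 1: x' = x̄ + K·y = [93216/235415, -626498/1177075]
step 1: P' = (I − K·H)·P̄ = [76106/47083 289892/235415; 289892/235415 1815044/1177075]
step 2: x̄ = F·x = [1252996/1177075, -771742/1177075]
step 2: P̄ = F·P·Fᵀ + Q = [9614326/1177075 12326848/1177075; 12326848/1177075 31166879/1177075]
step 2: y = z − H·x̄ = [-146949/235415, 2100659/1177075]
step 2: S = H·P̄·Hᵀ + R = [3540227/47083 3985634/235415; 3985634/235415 25025091/1177075]
step 2: K = P̄·Hᵀ·S⁻¹ = [436592338/1544277647 -773575128/1544277647; 952897356/1544277647 -356895309/1544277647]
step 2: x' = x̄ + K·y = [-836270/140388877, -204021589/140388877]
step 2: P' = (I − K·H)·P̄ = [2499459346/1544277647 1904618180/1544277647; 1904618180/1544277647 2381655124/1544277647]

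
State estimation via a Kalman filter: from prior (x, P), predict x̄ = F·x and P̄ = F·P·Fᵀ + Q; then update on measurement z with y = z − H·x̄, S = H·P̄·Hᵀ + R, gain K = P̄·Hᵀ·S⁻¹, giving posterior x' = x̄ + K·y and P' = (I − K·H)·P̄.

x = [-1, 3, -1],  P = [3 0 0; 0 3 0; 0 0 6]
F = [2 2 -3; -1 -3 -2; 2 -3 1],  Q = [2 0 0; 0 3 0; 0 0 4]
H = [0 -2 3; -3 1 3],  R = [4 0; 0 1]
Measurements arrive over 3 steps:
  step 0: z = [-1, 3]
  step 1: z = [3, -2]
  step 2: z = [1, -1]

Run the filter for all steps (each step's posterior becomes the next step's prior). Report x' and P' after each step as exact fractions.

step 0: x̄ = F·x = [7, -6, -12]
step 0: P̄ = F·P·Fᵀ + Q = [80 12 -24; 12 57 9; -24 9 49]
step 0: y = z − H·x̄ = [23, 66]
step 0: S = H·P̄·Hᵀ + R = [565 588; 588 1633]
step 0: K = P̄·Hᵀ·S⁻¹ = [19632/576901 -113052/576901; -170295/576901 78276/576901; 76593/576901 52968/576901]
step 0: x' = x̄ + K·y = [-2971589/576901, -2211975/576901, -1665285/576901]
step 0: P' = (I − K·H)·P̄ = [14121152/576901 14057292/576901 9397704/576901; 14057292/576901 14310444/576901 9313236/576901; 9397704/576901 9313236/576901 6310948/576901]
step 1: x̄ = F·x = [-5371273/576901, 12938084/576901, -972538/576901]
step 1: P̄ = F·P·Fᵀ + Q = [59605774/576901 -151529140/576901 -11570704/576901; -151529140/576901 403583043/576901 26709108/576901; -11570704/576901 26709108/576901 6921052/576901]
step 1: y = z − H·x̄ = [30524485/576901, -27288091/576901]
step 1: S = H·P̄·Hᵀ + R = [1358419948/576901 -1630042446/576901; -1630042446/576901 2280603538/576901]
step 1: K = P̄·Hᵀ·S⁻¹ = [7336722095/191098196977 -25345425406/191098196977; -3596020167/12328915934 1251100626/6164457967; 25780322754/191098196977 25312732122/191098196977]
step 1: x' = x̄ + K·y = [-192169275700/191098196977, -32127538571/12328915934, -155408502838/191098196977]
step 1: P' = (I − K·H)·P̄ = [293308253594/191098196977 8873467172/6164457967 193167284348/191098196977; 8873467172/6164457967 11687847492/6164457967 5394551550/6164457967; 193167284348/191098196977 5394551550/6164457967 145861162372/191098196977]
step 2: x̄ = F·x = [-914066738587/191098196977, 3993833649855/382196393954, 61560225117/12328915934]
step 2: P̄ = F·P·Fᵀ + Q = [2193312228566/191098196977 -3443020819222/191098196977 -29728133218/6164457967; -3443020819222/191098196977 9140864152265/191098196977 35264356250/6164457967; -29728133218/6164457967 35264356250/6164457967 58475779872/6164457967]
step 2: y = z − H·x̄ = [2644762757783/382196393954, -7792765705606/191098196977]
step 2: S = H·P̄·Hᵀ + R = [40524251456256/191098196977 -17610546599002/191098196977; -17610546599002/191098196977 89192108504100/191098196977]
step 2: K = P̄·Hᵀ·S⁻¹ = [26611554398027/617541911079041 -582988391738203/4322793377553287; -350396310794321/1235083822158082 860435895357872/4322793377553287; 84801290166140/617541911079041 567753748038914/4322793377553287]
step 2: x' = x̄ + K·y = [1253065077762515/1235083822158082, 913014642257319/2470167644316164, 725645869816239/1235083822158082]
step 2: P' = (I − K·H)·P̄ = [6585337074806090/4322793377553287 6142633103178437/4322793377553287 4343463243167210/4322793377553287; 6142633103178437/4322793377553287 8064627852004559/4322793377553287 3741235784296208/4322793377553287; 4343463243167210/4322793377553287 3741235784296208/4322793377553287 3285635897748112/4322793377553287]

step 0: x' = [-2971589/576901, -2211975/576901, -1665285/576901], P' = [14121152/576901 14057292/576901 9397704/576901; 14057292/576901 14310444/576901 9313236/576901; 9397704/576901 9313236/576901 6310948/576901]
step 1: x' = [-192169275700/191098196977, -32127538571/12328915934, -155408502838/191098196977], P' = [293308253594/191098196977 8873467172/6164457967 193167284348/191098196977; 8873467172/6164457967 11687847492/6164457967 5394551550/6164457967; 193167284348/191098196977 5394551550/6164457967 145861162372/191098196977]
step 2: x' = [1253065077762515/1235083822158082, 913014642257319/2470167644316164, 725645869816239/1235083822158082], P' = [6585337074806090/4322793377553287 6142633103178437/4322793377553287 4343463243167210/4322793377553287; 6142633103178437/4322793377553287 8064627852004559/4322793377553287 3741235784296208/4322793377553287; 4343463243167210/4322793377553287 3741235784296208/4322793377553287 3285635897748112/4322793377553287]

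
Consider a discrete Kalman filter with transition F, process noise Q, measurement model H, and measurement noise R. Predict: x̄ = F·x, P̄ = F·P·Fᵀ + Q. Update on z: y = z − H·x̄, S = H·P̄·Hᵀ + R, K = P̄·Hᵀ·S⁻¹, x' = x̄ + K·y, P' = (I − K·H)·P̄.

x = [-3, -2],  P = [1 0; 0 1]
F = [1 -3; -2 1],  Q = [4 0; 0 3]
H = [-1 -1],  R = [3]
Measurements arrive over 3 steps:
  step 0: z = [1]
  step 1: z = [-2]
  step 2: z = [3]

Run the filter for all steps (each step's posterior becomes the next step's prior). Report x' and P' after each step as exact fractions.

step 0: x̄ = F·x = [3, 4]
step 0: P̄ = F·P·Fᵀ + Q = [14 -5; -5 8]
step 0: y = z − H·x̄ = [8]
step 0: S = H·P̄·Hᵀ + R = [15]
step 0: K = P̄·Hᵀ·S⁻¹ = [-3/5; -1/5]
step 0: x' = x̄ + K·y = [-9/5, 12/5]
step 0: P' = (I − K·H)·P̄ = [43/5 -34/5; -34/5 37/5]
step 1: x̄ = F·x = [-9, 6]
step 1: P̄ = F·P·Fᵀ + Q = [120 -87; -87 72]
step 1: y = z − H·x̄ = [-5]
step 1: S = H·P̄·Hᵀ + R = [21]
step 1: K = P̄·Hᵀ·S⁻¹ = [-11/7; 5/7]
step 1: x' = x̄ + K·y = [-8/7, 17/7]
step 1: P' = (I − K·H)·P̄ = [477/7 -444/7; -444/7 429/7]
step 2: x̄ = F·x = [-59/7, 33/7]
step 2: P̄ = F·P·Fᵀ + Q = [7030/7 -5349/7; -5349/7 4134/7]
step 2: y = z − H·x̄ = [-5/7]
step 2: S = H·P̄·Hᵀ + R = [487/7]
step 2: K = P̄·Hᵀ·S⁻¹ = [-1681/487; 1215/487]
step 2: x' = x̄ + K·y = [-2904/487, 1428/487]
step 2: P' = (I − K·H)·P̄ = [85407/487 -80364/487; -80364/487 76719/487]

step 0: x' = [-9/5, 12/5], P' = [43/5 -34/5; -34/5 37/5]
step 1: x' = [-8/7, 17/7], P' = [477/7 -444/7; -444/7 429/7]
step 2: x' = [-2904/487, 1428/487], P' = [85407/487 -80364/487; -80364/487 76719/487]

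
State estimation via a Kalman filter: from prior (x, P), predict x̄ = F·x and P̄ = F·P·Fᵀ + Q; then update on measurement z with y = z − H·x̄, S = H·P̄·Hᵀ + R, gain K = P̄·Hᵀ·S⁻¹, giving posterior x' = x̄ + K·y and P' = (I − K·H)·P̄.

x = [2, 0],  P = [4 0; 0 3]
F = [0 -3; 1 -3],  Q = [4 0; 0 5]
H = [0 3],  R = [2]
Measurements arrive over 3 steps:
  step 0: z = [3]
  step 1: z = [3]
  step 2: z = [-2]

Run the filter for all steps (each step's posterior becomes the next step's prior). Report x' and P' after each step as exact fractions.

step 0: x' = [-243/326, 164/163], P' = [3545/326 27/163; 27/163 36/163]
step 1: x' = [-130515/50143, 47037/50143], P' = [293722/50143 972/50143; 972/50143 10998/50143]
step 2: x' = [-12323601/5838569, -4368774/5838569], P' = [33223154/5838569 192132/5838569; 192132/5838569 1275174/5838569]

step 0: x̄ = F·x = [0, 2]
step 0: P̄ = F·P·Fᵀ + Q = [31 27; 27 36]
step 0: y = z − H·x̄ = [-3]
step 0: S = H·P̄·Hᵀ + R = [326]
step 0: K = P̄·Hᵀ·S⁻¹ = [81/326; 54/163]
step 0: x' = x̄ + K·y = [-243/326, 164/163]
step 0: P' = (I − K·H)·P̄ = [3545/326 27/163; 27/163 36/163]
step 1: x̄ = F·x = [-492/163, -1227/326]
step 1: P̄ = F·P·Fᵀ + Q = [976/163 243/163; 243/163 5499/326]
step 1: y = z − H·x̄ = [4659/326]
step 1: S = H·P̄·Hᵀ + R = [50143/326]
step 1: K = P̄·Hᵀ·S⁻¹ = [1458/50143; 16497/50143]
step 1: x' = x̄ + K·y = [-130515/50143, 47037/50143]
step 1: P' = (I − K·H)·P̄ = [293722/50143 972/50143; 972/50143 10998/50143]
step 2: x̄ = F·x = [-141111/50143, -271626/50143]
step 2: P̄ = F·P·Fᵀ + Q = [299554/50143 96066/50143; 96066/50143 637587/50143]
step 2: y = z − H·x̄ = [714592/50143]
step 2: S = H·P̄·Hᵀ + R = [5838569/50143]
step 2: K = P̄·Hᵀ·S⁻¹ = [288198/5838569; 1912761/5838569]
step 2: x' = x̄ + K·y = [-12323601/5838569, -4368774/5838569]
step 2: P' = (I − K·H)·P̄ = [33223154/5838569 192132/5838569; 192132/5838569 1275174/5838569]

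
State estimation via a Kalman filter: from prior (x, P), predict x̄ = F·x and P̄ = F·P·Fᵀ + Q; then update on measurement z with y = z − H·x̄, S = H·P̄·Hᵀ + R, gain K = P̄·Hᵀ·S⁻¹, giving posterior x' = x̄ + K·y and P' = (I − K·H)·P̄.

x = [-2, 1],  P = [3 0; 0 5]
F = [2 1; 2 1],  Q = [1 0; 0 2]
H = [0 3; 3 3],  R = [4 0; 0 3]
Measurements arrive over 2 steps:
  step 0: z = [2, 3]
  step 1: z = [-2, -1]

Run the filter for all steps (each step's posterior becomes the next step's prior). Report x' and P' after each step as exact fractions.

step 0: x̄ = F·x = [-3, -3]
step 0: P̄ = F·P·Fᵀ + Q = [18 17; 17 19]
step 0: y = z − H·x̄ = [11, 21]
step 0: S = H·P̄·Hᵀ + R = [175 324; 324 642]
step 0: K = P̄·Hᵀ·S⁻¹ = [-213/1229 617/2458; 267/1229 72/1229]
step 0: x' = x̄ + K·y = [897/2458, 762/1229]
step 0: P' = (I − K·H)·P̄ = [1185/2458 -284/1229; -284/1229 356/1229]
step 1: x̄ = F·x = [1659/1229, 1659/1229]
step 1: P̄ = F·P·Fᵀ + Q = [2819/1229 1590/1229; 1590/1229 4048/1229]
step 1: y = z − H·x̄ = [-7435/1229, -11183/1229]
step 1: S = H·P̄·Hᵀ + R = [41348/1229 50742/1229; 50742/1229 94110/1229]
step 1: K = P̄·Hᵀ·S⁻¹ = [-1773/10502 1216/5251; 19299/89267 5638/89267]
step 1: x' = x̄ + K·y = [47/178, -806/1513]
step 1: P' = (I − K·H)·P̄ = [2398/5251 -1182/5251; -1182/5251 25732/89267]

step 0: x' = [897/2458, 762/1229], P' = [1185/2458 -284/1229; -284/1229 356/1229]
step 1: x' = [47/178, -806/1513], P' = [2398/5251 -1182/5251; -1182/5251 25732/89267]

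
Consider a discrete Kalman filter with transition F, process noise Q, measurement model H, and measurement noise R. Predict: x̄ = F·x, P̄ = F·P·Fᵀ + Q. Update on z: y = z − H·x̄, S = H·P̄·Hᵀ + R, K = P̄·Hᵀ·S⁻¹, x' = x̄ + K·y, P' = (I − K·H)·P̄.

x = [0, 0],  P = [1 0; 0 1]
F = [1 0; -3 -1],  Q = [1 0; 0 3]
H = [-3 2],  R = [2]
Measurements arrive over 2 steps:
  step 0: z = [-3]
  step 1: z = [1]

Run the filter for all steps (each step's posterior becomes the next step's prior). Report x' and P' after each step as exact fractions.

step 0: x̄ = F·x = [0, 0]
step 0: P̄ = F·P·Fᵀ + Q = [2 -3; -3 13]
step 0: y = z − H·x̄ = [-3]
step 0: S = H·P̄·Hᵀ + R = [108]
step 0: K = P̄·Hᵀ·S⁻¹ = [-1/9; 35/108]
step 0: x' = x̄ + K·y = [1/3, -35/36]
step 0: P' = (I − K·H)·P̄ = [2/3 8/9; 8/9 179/108]
step 1: x̄ = F·x = [1/3, -1/36]
step 1: P̄ = F·P·Fᵀ + Q = [5/3 -26/9; -26/9 1727/108]
step 1: y = z − H·x̄ = [37/18]
step 1: S = H·P̄·Hᵀ + R = [3122/27]
step 1: K = P̄·Hᵀ·S⁻¹ = [-291/3122; 2195/6244]
step 1: x' = x̄ + K·y = [885/6244, 8677/12488]
step 1: P' = (I − K·H)·P̄ = [2067/3122 5619/6244; 5619/6244 21247/12488]

step 0: x' = [1/3, -35/36], P' = [2/3 8/9; 8/9 179/108]
step 1: x' = [885/6244, 8677/12488], P' = [2067/3122 5619/6244; 5619/6244 21247/12488]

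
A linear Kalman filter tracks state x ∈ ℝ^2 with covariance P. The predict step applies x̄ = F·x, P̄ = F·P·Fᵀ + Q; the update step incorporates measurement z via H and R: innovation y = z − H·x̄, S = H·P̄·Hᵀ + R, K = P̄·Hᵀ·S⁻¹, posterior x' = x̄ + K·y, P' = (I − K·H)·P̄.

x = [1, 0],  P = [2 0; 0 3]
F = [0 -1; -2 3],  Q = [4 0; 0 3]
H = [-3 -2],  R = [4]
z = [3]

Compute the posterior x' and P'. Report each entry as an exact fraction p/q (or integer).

x̄ = F·x = [0, -2]
P̄ = F·P·Fᵀ + Q = [7 -9; -9 38]
y = z − H·x̄ = [-1]
S = H·P̄·Hᵀ + R = [111]
K = P̄·Hᵀ·S⁻¹ = [-1/37; -49/111]
x' = x̄ + K·y = [1/37, -173/111]
P' = (I − K·H)·P̄ = [256/37 -382/37; -382/37 1817/111]

x' = [1/37, -173/111]
P' = [256/37 -382/37; -382/37 1817/111]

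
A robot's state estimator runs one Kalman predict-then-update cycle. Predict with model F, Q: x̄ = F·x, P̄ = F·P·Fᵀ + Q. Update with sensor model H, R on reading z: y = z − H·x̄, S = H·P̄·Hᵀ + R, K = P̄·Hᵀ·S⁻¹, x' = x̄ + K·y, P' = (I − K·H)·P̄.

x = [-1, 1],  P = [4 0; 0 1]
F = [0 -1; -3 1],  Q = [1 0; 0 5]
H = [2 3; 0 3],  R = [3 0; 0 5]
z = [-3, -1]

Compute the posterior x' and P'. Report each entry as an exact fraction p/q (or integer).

x̄ = F·x = [-1, 4]
P̄ = F·P·Fᵀ + Q = [2 -1; -1 42]
y = z − H·x̄ = [-13, -13]
S = H·P̄·Hᵀ + R = [377 372; 372 383]
K = P̄·Hᵀ·S⁻¹ = [1499/6007 -1503/6007; 620/6007 1374/6007]
x' = x̄ + K·y = [-5955/6007, -1894/6007]
P' = (I − K·H)·P̄ = [6006/6007 -2505/6007; -2505/6007 2290/6007]

x' = [-5955/6007, -1894/6007]
P' = [6006/6007 -2505/6007; -2505/6007 2290/6007]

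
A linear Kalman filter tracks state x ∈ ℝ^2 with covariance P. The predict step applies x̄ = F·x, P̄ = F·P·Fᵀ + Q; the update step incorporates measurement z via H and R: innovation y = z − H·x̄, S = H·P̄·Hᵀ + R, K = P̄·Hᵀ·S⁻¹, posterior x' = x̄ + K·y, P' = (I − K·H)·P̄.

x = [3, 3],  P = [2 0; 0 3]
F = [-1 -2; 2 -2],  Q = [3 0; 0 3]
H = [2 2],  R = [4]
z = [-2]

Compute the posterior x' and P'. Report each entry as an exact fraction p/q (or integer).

x̄ = F·x = [-9, 0]
P̄ = F·P·Fᵀ + Q = [17 8; 8 23]
y = z − H·x̄ = [16]
S = H·P̄·Hᵀ + R = [228]
K = P̄·Hᵀ·S⁻¹ = [25/114; 31/114]
x' = x̄ + K·y = [-313/57, 248/57]
P' = (I − K·H)·P̄ = [344/57 -319/57; -319/57 350/57]

x' = [-313/57, 248/57]
P' = [344/57 -319/57; -319/57 350/57]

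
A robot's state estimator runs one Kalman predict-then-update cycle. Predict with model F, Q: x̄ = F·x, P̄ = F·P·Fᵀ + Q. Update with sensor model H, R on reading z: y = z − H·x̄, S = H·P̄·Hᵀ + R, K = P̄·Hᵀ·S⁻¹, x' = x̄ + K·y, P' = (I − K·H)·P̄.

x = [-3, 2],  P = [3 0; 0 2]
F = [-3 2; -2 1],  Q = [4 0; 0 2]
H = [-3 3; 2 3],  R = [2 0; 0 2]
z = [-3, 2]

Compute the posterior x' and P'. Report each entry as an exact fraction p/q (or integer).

x' = [16871/16415, 688/16415]
P' = [2598/16415 464/16415; 464/16415 1852/16415]

x̄ = F·x = [13, 8]
P̄ = F·P·Fᵀ + Q = [39 22; 22 16]
y = z − H·x̄ = [12, -48]
S = H·P̄·Hᵀ + R = [101 -156; -156 566]
K = P̄·Hᵀ·S⁻¹ = [-3201/16415 3294/16415; 2082/16415 3242/16415]
x' = x̄ + K·y = [16871/16415, 688/16415]
P' = (I − K·H)·P̄ = [2598/16415 464/16415; 464/16415 1852/16415]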